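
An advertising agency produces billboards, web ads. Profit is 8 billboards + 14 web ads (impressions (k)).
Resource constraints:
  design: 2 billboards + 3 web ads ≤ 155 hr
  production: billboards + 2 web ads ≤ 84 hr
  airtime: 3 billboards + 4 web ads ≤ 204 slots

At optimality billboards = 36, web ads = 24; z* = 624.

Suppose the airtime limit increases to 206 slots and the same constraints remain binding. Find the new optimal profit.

Check each constraint at x*: design 144/155 (slack 11); production 84/84 (tight); airtime 204/204 (tight).
By complementary slackness, y = 0 for the non-binding constraint.
Dual feasibility on the basic columns requires 1·y_production + 3·y_airtime = 8, 2·y_production + 4·y_airtime = 14.
→ y_production = 5 and y_airtime = 1.
Δz = y_airtime·Δb = 1 × (2) = 2, so new z* = 624 + 2 = 626.

626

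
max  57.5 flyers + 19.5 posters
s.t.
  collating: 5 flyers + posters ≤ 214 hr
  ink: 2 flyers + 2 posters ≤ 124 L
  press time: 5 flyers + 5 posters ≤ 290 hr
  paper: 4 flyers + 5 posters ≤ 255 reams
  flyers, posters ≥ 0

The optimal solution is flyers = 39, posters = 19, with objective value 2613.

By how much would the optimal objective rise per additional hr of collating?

9.5

Check each constraint at x*: collating 214/214 (tight); ink 116/124 (slack 8); press time 290/290 (tight); paper 251/255 (slack 4).
Slack constraints have shadow price 0 (complementary slackness).
Dual feasibility on the basic columns requires 5·y_collating + 5·y_press time = 57.5, 1·y_collating + 5·y_press time = 19.5.
Solving: y_collating = 9.5, y_press time = 2.
Shadow price of collating = 9.5.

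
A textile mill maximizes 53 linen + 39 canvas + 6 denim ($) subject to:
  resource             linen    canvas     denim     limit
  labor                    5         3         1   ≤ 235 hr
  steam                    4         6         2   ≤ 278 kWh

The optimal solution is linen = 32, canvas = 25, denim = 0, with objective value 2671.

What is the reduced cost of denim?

-7

At the optimum: labor uses 235 of 235 (binding); steam uses 278 of 278 (binding).
The binding rows give the dual system: 5·y_labor + 4·y_steam = 53 and 3·y_labor + 6·y_steam = 39.
→ y_labor = 9 and y_steam = 2.
Reduced cost of denim: c₃ − yᵀa₃ = 6 − (9·1 + 2·2) = 6 − 13 = -7.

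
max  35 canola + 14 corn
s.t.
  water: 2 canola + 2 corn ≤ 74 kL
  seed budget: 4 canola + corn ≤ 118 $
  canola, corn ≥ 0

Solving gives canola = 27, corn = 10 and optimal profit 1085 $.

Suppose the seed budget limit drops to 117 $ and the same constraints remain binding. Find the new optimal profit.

1078

At the optimum: water uses 74 of 74 (binding); seed budget uses 118 of 118 (binding).
Dual feasibility on the basic columns requires 2·y_water + 4·y_seed budget = 35, 2·y_water + 1·y_seed budget = 14.
→ y_water = 3.5 and y_seed budget = 7.
Δz = y_seed budget·Δb = 7 × (-1) = -7, so new z* = 1085 − 7 = 1078.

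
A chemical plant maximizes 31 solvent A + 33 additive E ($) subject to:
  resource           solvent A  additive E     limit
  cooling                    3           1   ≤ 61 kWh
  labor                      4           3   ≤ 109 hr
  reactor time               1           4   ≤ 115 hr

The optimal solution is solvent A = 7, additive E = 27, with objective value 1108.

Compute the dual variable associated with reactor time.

At the optimum: cooling uses 48 of 61 (slack = 13); labor uses 109 of 109 (binding); reactor time uses 115 of 115 (binding).
By complementary slackness, y = 0 for the non-binding constraint.
Dual feasibility on the basic columns requires 4·y_labor + 1·y_reactor time = 31, 3·y_labor + 4·y_reactor time = 33.
→ y_labor = 7 and y_reactor time = 3.
Shadow price of reactor time = 3.

3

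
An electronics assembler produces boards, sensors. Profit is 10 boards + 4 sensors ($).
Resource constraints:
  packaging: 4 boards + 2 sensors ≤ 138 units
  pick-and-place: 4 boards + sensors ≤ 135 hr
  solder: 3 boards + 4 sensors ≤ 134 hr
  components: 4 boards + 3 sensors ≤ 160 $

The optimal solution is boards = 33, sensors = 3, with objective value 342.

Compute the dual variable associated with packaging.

Binding: packaging and pick-and-place. Non-binding: solder (23 unused), components (19 unused).
Since solder, components are not tight, their duals are 0.
From A_Bᵀ y = c: 4·y_packaging + 4·y_pick-and-place = 10; 2·y_packaging + 1·y_pick-and-place = 4.
Solving: y_packaging = 1.5, y_pick-and-place = 1.
Shadow price of packaging = 1.5.

1.5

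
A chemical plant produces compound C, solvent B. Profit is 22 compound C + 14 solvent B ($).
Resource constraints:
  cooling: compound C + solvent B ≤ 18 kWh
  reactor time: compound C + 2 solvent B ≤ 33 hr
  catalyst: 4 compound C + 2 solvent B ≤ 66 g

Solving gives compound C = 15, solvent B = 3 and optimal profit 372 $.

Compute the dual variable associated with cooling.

6

Binding: cooling and catalyst. Non-binding: reactor time (12 unused).
Since reactor time is not tight, its dual is 0.
From A_Bᵀ y = c: 1·y_cooling + 4·y_catalyst = 22; 1·y_cooling + 2·y_catalyst = 14.
Solving: y_cooling = 6, y_catalyst = 4.
Shadow price of cooling = 6.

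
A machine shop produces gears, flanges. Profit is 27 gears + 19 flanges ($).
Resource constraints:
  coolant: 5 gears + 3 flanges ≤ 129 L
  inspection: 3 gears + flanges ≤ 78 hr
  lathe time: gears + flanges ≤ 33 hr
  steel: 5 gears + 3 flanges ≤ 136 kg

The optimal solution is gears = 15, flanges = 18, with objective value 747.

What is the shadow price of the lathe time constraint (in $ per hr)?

7

Binding: coolant and lathe time. Non-binding: inspection (15 unused), steel (7 unused).
By complementary slackness, y = 0 for the non-binding constraints.
Dual feasibility on the basic columns requires 5·y_coolant + 1·y_lathe time = 27, 3·y_coolant + 1·y_lathe time = 19.
→ y_coolant = 4 and y_lathe time = 7.
Shadow price of lathe time = 7.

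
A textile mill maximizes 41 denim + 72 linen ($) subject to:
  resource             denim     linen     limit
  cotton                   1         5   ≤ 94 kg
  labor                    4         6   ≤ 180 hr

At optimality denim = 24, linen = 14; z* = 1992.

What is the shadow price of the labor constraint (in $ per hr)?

9.5

Check each constraint at x*: cotton 94/94 (tight); labor 180/180 (tight).
The binding rows give the dual system: 1·y_cotton + 4·y_labor = 41 and 5·y_cotton + 6·y_labor = 72.
Solving: y_cotton = 3, y_labor = 9.5.
Shadow price of labor = 9.5.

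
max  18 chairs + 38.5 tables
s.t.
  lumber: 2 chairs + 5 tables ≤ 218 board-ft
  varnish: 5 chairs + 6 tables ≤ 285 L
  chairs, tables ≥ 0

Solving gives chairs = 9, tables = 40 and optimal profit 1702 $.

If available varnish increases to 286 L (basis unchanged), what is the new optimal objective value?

1703

Both lumber and varnish are binding at x*.
The binding rows give the dual system: 2·y_lumber + 5·y_varnish = 18 and 5·y_lumber + 6·y_varnish = 38.5.
This yields shadow prices y_lumber = 6.5, y_varnish = 1.
Δz = y_varnish·Δb = 1 × (1) = 1, so new z* = 1702 + 1 = 1703.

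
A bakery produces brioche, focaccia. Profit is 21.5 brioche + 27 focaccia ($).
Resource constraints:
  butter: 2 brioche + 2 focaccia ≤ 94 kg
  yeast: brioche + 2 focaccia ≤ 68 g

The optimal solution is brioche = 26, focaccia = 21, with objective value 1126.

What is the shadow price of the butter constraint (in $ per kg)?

8

Both butter and yeast are binding at x*.
The binding rows give the dual system: 2·y_butter + 1·y_yeast = 21.5 and 2·y_butter + 2·y_yeast = 27.
This yields shadow prices y_butter = 8, y_yeast = 5.5.
Shadow price of butter = 8.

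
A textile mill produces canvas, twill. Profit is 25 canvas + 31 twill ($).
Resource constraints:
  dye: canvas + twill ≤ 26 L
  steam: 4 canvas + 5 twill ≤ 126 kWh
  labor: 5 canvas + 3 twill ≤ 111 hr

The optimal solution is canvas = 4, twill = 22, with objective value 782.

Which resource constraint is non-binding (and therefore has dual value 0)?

dye: 26/26 (binding)
steam: 126/126 (binding)
labor: 86/111 (slack 25)
By complementary slackness, a constraint with positive slack has shadow price 0 → labor.

labor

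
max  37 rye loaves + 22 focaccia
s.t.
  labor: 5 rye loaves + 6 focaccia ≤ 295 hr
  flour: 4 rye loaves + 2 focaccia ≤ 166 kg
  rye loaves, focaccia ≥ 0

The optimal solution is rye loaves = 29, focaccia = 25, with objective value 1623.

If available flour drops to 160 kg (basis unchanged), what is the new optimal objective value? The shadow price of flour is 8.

Δb = -6, so new z* = 1623 + (8)·(-6) = 1623 − 48 = 1575.

1575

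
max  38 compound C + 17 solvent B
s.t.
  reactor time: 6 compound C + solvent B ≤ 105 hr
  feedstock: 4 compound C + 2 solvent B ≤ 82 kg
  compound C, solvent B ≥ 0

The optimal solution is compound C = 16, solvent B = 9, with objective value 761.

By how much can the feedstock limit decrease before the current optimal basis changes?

12

Binding constraints: reactor time, feedstock. The basis is B = [[6,1],[4,2]] with det 8.
Per unit decrease in feedstock, x* moves by d = (0.125, -0.75).
The basis stays optimal until solvent B reaches 0; allowable decrease = 12 kg.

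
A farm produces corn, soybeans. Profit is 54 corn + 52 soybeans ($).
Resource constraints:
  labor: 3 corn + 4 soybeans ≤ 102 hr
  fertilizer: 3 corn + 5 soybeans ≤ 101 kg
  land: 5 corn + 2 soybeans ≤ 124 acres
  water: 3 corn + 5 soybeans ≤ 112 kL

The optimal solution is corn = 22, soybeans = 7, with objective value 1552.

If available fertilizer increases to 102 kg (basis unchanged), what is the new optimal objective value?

Binding: fertilizer and land. Non-binding: labor (8 unused), water (11 unused).
Slack constraints have shadow price 0 (complementary slackness).
The binding rows give the dual system: 3·y_fertilizer + 5·y_land = 54 and 5·y_fertilizer + 2·y_land = 52.
Solving: y_fertilizer = 8, y_land = 6.
Δz = y_fertilizer·Δb = 8 × (1) = 8, so new z* = 1552 + 8 = 1560.

1560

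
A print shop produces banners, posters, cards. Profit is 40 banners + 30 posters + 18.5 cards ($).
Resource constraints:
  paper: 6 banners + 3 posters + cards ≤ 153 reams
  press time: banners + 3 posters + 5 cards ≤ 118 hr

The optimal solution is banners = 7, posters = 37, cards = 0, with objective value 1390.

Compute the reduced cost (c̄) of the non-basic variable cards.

Both paper and press time are binding at x*.
Dual feasibility on the basic columns requires 6·y_paper + 1·y_press time = 40, 3·y_paper + 3·y_press time = 30.
→ y_paper = 6 and y_press time = 4.
Reduced cost of cards: c₃ − yᵀa₃ = 18.5 − (6·1 + 4·5) = 18.5 − 26 = -7.5.

-7.5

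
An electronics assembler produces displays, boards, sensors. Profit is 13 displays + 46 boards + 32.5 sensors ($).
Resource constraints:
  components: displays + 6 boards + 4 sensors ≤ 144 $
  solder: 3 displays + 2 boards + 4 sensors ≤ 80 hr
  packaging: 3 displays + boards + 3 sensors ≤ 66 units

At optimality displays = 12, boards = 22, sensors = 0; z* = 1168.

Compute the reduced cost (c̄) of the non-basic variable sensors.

-3.5

At the optimum: components uses 144 of 144 (binding); solder uses 80 of 80 (binding); packaging uses 58 of 66 (slack = 8).
Slack constraints have shadow price 0 (complementary slackness).
From A_Bᵀ y = c: 1·y_components + 3·y_solder = 13; 6·y_components + 2·y_solder = 46.
→ y_components = 7 and y_solder = 2.
Reduced cost of sensors: c₃ − yᵀa₃ = 32.5 − (7·4 + 2·4) = 32.5 − 36 = -3.5.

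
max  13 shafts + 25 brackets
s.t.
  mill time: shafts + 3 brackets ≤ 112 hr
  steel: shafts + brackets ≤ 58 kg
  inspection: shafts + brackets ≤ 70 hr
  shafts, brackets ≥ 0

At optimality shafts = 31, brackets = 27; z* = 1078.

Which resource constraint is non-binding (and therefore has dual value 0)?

inspection

mill time: 112/112 (binding)
steel: 58/58 (binding)
inspection: 58/70 (slack 12)
By complementary slackness, a constraint with positive slack has shadow price 0 → inspection.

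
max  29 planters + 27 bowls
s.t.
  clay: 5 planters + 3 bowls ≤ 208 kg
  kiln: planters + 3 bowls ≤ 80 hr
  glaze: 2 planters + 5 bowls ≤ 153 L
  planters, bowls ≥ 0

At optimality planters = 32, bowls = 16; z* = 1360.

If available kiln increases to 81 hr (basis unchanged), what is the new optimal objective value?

1364

Check each constraint at x*: clay 208/208 (tight); kiln 80/80 (tight); glaze 144/153 (slack 9).
By complementary slackness, y = 0 for the non-binding constraint.
From A_Bᵀ y = c: 5·y_clay + 1·y_kiln = 29; 3·y_clay + 3·y_kiln = 27.
Solving: y_clay = 5, y_kiln = 4.
Δz = y_kiln·Δb = 4 × (1) = 4, so new z* = 1360 + 4 = 1364.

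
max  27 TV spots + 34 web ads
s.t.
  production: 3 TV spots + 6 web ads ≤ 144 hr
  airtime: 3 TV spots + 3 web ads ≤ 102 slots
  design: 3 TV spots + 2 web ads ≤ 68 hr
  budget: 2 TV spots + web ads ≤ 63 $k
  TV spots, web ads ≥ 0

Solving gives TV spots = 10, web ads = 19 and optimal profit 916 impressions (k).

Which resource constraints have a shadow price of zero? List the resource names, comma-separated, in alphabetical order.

airtime, budget

production: 144/144 (binding)
airtime: 87/102 (slack 15)
design: 68/68 (binding)
budget: 39/63 (slack 24)
By complementary slackness, a constraint with positive slack has shadow price 0 → airtime, budget.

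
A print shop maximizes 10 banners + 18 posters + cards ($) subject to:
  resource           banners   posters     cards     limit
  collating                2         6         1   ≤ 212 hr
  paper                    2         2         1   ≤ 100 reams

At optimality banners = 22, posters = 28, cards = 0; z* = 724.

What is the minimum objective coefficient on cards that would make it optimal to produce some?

Check each constraint at x*: collating 212/212 (tight); paper 100/100 (tight).
From A_Bᵀ y = c: 2·y_collating + 2·y_paper = 10; 6·y_collating + 2·y_paper = 18.
This yields shadow prices y_collating = 2, y_paper = 3.
cards enters the basis when its profit ≥ yᵀa₃ = 2·1 + 3·1 = 5.

5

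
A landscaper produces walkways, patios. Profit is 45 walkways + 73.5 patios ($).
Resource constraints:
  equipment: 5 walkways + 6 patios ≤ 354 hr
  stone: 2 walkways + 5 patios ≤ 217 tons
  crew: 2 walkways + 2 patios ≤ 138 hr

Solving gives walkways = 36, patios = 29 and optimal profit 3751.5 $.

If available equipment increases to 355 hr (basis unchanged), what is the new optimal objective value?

3757.5

Check each constraint at x*: equipment 354/354 (tight); stone 217/217 (tight); crew 130/138 (slack 8).
Since crew is not tight, its dual is 0.
From A_Bᵀ y = c: 5·y_equipment + 2·y_stone = 45; 6·y_equipment + 5·y_stone = 73.5.
This yields shadow prices y_equipment = 6, y_stone = 7.5.
Δz = y_equipment·Δb = 6 × (1) = 6, so new z* = 3751.5 + 6 = 3757.5.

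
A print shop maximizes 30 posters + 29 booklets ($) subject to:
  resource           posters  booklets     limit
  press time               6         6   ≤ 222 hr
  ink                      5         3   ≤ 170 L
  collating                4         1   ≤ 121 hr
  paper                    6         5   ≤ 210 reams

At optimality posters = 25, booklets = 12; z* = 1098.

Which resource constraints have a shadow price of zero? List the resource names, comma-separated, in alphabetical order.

collating, ink

press time: 222/222 (binding)
ink: 161/170 (slack 9)
collating: 112/121 (slack 9)
paper: 210/210 (binding)
By complementary slackness, a constraint with positive slack has shadow price 0 → collating, ink.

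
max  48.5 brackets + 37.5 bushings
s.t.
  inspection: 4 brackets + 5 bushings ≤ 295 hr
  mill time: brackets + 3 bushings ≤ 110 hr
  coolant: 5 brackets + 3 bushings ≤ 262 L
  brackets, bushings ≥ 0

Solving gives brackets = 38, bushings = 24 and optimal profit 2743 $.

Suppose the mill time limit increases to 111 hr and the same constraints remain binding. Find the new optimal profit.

Check each constraint at x*: inspection 272/295 (slack 23); mill time 110/110 (tight); coolant 262/262 (tight).
Slack constraints have shadow price 0 (complementary slackness).
Dual feasibility on the basic columns requires 1·y_mill time + 5·y_coolant = 48.5, 3·y_mill time + 3·y_coolant = 37.5.
→ y_mill time = 3.5 and y_coolant = 9.
Δz = y_mill time·Δb = 3.5 × (1) = 3.5, so new z* = 2743 + 3.5 = 2746.5.

2746.5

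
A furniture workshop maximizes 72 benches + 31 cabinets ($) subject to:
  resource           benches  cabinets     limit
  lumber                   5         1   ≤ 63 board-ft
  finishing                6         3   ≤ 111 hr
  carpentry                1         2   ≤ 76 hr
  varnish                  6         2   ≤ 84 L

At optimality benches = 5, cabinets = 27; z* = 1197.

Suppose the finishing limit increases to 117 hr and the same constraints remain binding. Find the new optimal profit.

1239

Binding: finishing and varnish. Non-binding: lumber (11 unused), carpentry (17 unused).
Slack constraints have shadow price 0 (complementary slackness).
Dual feasibility on the basic columns requires 6·y_finishing + 6·y_varnish = 72, 3·y_finishing + 2·y_varnish = 31.
This yields shadow prices y_finishing = 7, y_varnish = 5.
Δz = y_finishing·Δb = 7 × (6) = 42, so new z* = 1197 + 42 = 1239.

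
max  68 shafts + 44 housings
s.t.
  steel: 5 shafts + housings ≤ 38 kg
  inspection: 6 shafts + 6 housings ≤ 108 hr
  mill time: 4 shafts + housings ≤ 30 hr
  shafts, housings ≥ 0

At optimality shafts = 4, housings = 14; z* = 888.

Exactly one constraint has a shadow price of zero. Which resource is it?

steel

steel: 34/38 (slack 4)
inspection: 108/108 (binding)
mill time: 30/30 (binding)
By complementary slackness, a constraint with positive slack has shadow price 0 → steel.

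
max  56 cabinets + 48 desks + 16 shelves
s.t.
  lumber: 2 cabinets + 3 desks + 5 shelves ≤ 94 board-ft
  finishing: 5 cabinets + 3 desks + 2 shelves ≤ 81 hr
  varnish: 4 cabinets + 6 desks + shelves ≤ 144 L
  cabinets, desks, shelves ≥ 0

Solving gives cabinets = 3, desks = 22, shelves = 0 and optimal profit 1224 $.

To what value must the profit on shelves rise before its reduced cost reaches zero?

Check each constraint at x*: lumber 72/94 (slack 22); finishing 81/81 (tight); varnish 144/144 (tight).
Slack constraints have shadow price 0 (complementary slackness).
The binding rows give the dual system: 5·y_finishing + 4·y_varnish = 56 and 3·y_finishing + 6·y_varnish = 48.
Solving: y_finishing = 8, y_varnish = 4.
shelves enters the basis when its profit ≥ yᵀa₃ = 8·2 + 4·1 = 20.

20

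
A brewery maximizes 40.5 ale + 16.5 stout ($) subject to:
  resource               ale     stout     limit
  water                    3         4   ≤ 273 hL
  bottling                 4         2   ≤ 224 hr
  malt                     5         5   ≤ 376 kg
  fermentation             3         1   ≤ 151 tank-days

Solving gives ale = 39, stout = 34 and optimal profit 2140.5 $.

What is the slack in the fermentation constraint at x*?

fermentation used = 3·39 + 1·34 = 151; slack = 151 − 151 = 0.

0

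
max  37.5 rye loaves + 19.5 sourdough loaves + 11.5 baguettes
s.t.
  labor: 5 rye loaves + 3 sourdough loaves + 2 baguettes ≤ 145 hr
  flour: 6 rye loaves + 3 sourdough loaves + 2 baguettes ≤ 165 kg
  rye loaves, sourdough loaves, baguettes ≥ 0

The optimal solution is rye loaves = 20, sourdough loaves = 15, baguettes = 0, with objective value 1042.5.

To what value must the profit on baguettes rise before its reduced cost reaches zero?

13

Check each constraint at x*: labor 145/145 (tight); flour 165/165 (tight).
Dual feasibility on the basic columns requires 5·y_labor + 6·y_flour = 37.5, 3·y_labor + 3·y_flour = 19.5.
Solving: y_labor = 1.5, y_flour = 5.
baguettes enters the basis when its profit ≥ yᵀa₃ = 1.5·2 + 5·2 = 13.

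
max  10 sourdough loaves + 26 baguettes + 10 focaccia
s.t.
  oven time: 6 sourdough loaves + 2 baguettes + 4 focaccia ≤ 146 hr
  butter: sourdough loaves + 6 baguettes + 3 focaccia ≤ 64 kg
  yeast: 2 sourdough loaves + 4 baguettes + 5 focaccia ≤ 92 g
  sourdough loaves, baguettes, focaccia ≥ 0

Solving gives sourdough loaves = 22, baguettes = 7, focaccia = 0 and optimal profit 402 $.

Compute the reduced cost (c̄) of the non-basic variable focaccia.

Binding: oven time and butter. Non-binding: yeast (20 unused).
Slack constraints have shadow price 0 (complementary slackness).
Dual feasibility on the basic columns requires 6·y_oven time + 1·y_butter = 10, 2·y_oven time + 6·y_butter = 26.
→ y_oven time = 1 and y_butter = 4.
Reduced cost of focaccia: c₃ − yᵀa₃ = 10 − (1·4 + 4·3) = 10 − 16 = -6.

-6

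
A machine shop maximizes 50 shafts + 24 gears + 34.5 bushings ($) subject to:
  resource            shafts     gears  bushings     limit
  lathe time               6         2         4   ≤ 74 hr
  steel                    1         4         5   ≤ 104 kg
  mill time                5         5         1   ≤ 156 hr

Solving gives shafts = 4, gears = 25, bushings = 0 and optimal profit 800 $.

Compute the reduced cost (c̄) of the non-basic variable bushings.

At the optimum: lathe time uses 74 of 74 (binding); steel uses 104 of 104 (binding); mill time uses 145 of 156 (slack = 11).
Slack constraints have shadow price 0 (complementary slackness).
From A_Bᵀ y = c: 6·y_lathe time + 1·y_steel = 50; 2·y_lathe time + 4·y_steel = 24.
→ y_lathe time = 8 and y_steel = 2.
Reduced cost of bushings: c₃ − yᵀa₃ = 34.5 − (8·4 + 2·5) = 34.5 − 42 = -7.5.

-7.5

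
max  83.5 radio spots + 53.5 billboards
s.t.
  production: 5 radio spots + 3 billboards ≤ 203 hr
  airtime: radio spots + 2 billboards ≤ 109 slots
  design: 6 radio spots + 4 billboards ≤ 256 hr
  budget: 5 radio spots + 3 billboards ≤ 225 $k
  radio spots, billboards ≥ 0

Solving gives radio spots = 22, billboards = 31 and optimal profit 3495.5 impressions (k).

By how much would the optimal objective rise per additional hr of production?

6.5

At the optimum: production uses 203 of 203 (binding); airtime uses 84 of 109 (slack = 25); design uses 256 of 256 (binding); budget uses 203 of 225 (slack = 22).
By complementary slackness, y = 0 for the non-binding constraints.
From A_Bᵀ y = c: 5·y_production + 6·y_design = 83.5; 3·y_production + 4·y_design = 53.5.
This yields shadow prices y_production = 6.5, y_design = 8.5.
Shadow price of production = 6.5.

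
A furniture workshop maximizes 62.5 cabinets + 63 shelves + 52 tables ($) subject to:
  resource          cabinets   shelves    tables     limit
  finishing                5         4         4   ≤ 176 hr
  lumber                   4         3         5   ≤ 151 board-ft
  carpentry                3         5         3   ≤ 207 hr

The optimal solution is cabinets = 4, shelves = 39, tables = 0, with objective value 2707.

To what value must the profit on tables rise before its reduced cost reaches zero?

53

Check each constraint at x*: finishing 176/176 (tight); lumber 133/151 (slack 18); carpentry 207/207 (tight).
Since lumber is not tight, its dual is 0.
From A_Bᵀ y = c: 5·y_finishing + 3·y_carpentry = 62.5; 4·y_finishing + 5·y_carpentry = 63.
Solving: y_finishing = 9.5, y_carpentry = 5.
tables enters the basis when its profit ≥ yᵀa₃ = 9.5·4 + 5·3 = 53.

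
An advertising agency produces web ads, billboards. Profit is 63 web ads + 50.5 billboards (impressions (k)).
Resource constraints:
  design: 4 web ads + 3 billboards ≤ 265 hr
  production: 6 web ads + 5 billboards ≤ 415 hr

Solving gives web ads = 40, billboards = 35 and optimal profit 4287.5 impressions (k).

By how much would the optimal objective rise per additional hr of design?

6

Check each constraint at x*: design 265/265 (tight); production 415/415 (tight).
Dual feasibility on the basic columns requires 4·y_design + 6·y_production = 63, 3·y_design + 5·y_production = 50.5.
Solving: y_design = 6, y_production = 6.5.
Shadow price of design = 6.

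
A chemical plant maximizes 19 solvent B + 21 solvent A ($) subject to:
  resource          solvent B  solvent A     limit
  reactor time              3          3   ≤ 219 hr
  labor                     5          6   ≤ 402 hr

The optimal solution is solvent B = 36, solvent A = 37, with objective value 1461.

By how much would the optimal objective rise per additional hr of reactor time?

Both reactor time and labor are binding at x*.
Dual feasibility on the basic columns requires 3·y_reactor time + 5·y_labor = 19, 3·y_reactor time + 6·y_labor = 21.
This yields shadow prices y_reactor time = 3, y_labor = 2.
Shadow price of reactor time = 3.

3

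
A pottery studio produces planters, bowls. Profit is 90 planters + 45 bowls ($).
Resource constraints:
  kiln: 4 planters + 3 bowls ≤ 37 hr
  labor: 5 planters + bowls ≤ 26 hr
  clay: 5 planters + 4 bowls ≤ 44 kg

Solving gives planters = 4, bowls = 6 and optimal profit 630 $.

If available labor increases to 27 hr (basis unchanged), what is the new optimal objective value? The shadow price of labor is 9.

639

Δb = 1, so new z* = 630 + (9)·(1) = 630 + 9 = 639.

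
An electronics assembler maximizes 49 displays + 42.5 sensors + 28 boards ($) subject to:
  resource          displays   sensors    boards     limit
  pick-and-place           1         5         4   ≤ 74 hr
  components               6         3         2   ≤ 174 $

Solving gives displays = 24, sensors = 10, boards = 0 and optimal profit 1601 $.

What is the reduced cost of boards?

-3

At the optimum: pick-and-place uses 74 of 74 (binding); components uses 174 of 174 (binding).
From A_Bᵀ y = c: 1·y_pick-and-place + 6·y_components = 49; 5·y_pick-and-place + 3·y_components = 42.5.
→ y_pick-and-place = 4 and y_components = 7.5.
Reduced cost of boards: c₃ − yᵀa₃ = 28 − (4·4 + 7.5·2) = 28 − 31 = -3.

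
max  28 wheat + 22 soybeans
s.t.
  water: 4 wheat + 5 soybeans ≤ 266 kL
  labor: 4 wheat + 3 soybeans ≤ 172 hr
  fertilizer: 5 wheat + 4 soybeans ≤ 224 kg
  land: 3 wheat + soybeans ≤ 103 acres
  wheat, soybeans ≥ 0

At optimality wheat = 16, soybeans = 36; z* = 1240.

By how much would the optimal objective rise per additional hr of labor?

2

Binding: labor and fertilizer. Non-binding: water (22 unused), land (19 unused).
Since water, land are not tight, their duals are 0.
Dual feasibility on the basic columns requires 4·y_labor + 5·y_fertilizer = 28, 3·y_labor + 4·y_fertilizer = 22.
Solving: y_labor = 2, y_fertilizer = 4.
Shadow price of labor = 2.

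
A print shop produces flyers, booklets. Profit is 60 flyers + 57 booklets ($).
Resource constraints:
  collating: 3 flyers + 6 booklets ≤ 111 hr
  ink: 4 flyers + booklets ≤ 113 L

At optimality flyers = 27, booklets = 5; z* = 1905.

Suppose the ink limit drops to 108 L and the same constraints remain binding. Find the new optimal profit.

1860

At the optimum: collating uses 111 of 111 (binding); ink uses 113 of 113 (binding).
The binding rows give the dual system: 3·y_collating + 4·y_ink = 60 and 6·y_collating + 1·y_ink = 57.
Solving: y_collating = 8, y_ink = 9.
Δz = y_ink·Δb = 9 × (-5) = -45, so new z* = 1905 − 45 = 1860.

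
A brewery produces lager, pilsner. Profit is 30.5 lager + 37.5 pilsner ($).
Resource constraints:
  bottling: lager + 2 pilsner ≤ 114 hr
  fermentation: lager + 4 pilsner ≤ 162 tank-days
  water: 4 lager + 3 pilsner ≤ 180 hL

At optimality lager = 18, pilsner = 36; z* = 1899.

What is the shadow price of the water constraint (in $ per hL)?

At the optimum: bottling uses 90 of 114 (slack = 24); fermentation uses 162 of 162 (binding); water uses 180 of 180 (binding).
Since bottling is not tight, its dual is 0.
Dual feasibility on the basic columns requires 1·y_fermentation + 4·y_water = 30.5, 4·y_fermentation + 3·y_water = 37.5.
Solving: y_fermentation = 4.5, y_water = 6.5.
Shadow price of water = 6.5.

6.5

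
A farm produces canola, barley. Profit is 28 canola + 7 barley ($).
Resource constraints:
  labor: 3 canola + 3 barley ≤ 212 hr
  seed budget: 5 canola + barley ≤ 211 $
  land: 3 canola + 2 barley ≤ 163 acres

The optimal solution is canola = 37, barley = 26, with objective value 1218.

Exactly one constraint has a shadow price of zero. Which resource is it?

labor

labor: 189/212 (slack 23)
seed budget: 211/211 (binding)
land: 163/163 (binding)
By complementary slackness, a constraint with positive slack has shadow price 0 → labor.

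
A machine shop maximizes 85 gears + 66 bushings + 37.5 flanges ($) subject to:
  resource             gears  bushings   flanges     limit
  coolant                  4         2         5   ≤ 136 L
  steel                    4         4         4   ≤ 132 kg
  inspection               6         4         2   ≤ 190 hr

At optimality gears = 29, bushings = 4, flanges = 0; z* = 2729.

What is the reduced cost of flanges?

Check each constraint at x*: coolant 124/136 (slack 12); steel 132/132 (tight); inspection 190/190 (tight).
By complementary slackness, y = 0 for the non-binding constraint.
The binding rows give the dual system: 4·y_steel + 6·y_inspection = 85 and 4·y_steel + 4·y_inspection = 66.
This yields shadow prices y_steel = 7, y_inspection = 9.5.
Reduced cost of flanges: c₃ − yᵀa₃ = 37.5 − (7·4 + 9.5·2) = 37.5 − 47 = -9.5.

-9.5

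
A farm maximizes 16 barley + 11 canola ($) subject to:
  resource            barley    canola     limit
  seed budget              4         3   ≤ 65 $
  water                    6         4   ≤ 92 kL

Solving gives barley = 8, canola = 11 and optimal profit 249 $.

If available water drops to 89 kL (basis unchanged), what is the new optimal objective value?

Check each constraint at x*: seed budget 65/65 (tight); water 92/92 (tight).
Dual feasibility on the basic columns requires 4·y_seed budget + 6·y_water = 16, 3·y_seed budget + 4·y_water = 11.
→ y_seed budget = 1 and y_water = 2.
Δz = y_water·Δb = 2 × (-3) = -6, so new z* = 249 − 6 = 243.

243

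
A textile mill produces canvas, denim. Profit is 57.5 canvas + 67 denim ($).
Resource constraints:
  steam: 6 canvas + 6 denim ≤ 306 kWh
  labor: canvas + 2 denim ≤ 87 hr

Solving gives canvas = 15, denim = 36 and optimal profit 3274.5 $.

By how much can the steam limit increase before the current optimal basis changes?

216

Binding constraints: steam, labor. The basis is B = [[6,6],[1,2]] with det 6.
Per unit increase in steam, x* moves by d = (0.3333, -0.1667).
The basis stays optimal until denim reaches 0; allowable increase = 216 kWh.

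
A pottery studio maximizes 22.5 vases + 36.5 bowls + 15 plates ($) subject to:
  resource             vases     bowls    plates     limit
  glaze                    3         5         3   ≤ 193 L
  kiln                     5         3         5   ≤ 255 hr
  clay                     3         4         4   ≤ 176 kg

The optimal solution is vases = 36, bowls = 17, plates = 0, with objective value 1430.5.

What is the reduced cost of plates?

-8.5

At the optimum: glaze uses 193 of 193 (binding); kiln uses 231 of 255 (slack = 24); clay uses 176 of 176 (binding).
By complementary slackness, y = 0 for the non-binding constraint.
From A_Bᵀ y = c: 3·y_glaze + 3·y_clay = 22.5; 5·y_glaze + 4·y_clay = 36.5.
Solving: y_glaze = 6.5, y_clay = 1.
Reduced cost of plates: c₃ − yᵀa₃ = 15 − (6.5·3 + 1·4) = 15 − 23.5 = -8.5.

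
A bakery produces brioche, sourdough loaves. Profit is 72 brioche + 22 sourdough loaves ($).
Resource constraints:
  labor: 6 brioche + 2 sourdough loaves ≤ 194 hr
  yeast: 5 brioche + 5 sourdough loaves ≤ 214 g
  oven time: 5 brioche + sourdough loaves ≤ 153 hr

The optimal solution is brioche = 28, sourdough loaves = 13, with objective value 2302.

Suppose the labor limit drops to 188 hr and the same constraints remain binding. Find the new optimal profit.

Check each constraint at x*: labor 194/194 (tight); yeast 205/214 (slack 9); oven time 153/153 (tight).
Since yeast is not tight, its dual is 0.
Dual feasibility on the basic columns requires 6·y_labor + 5·y_oven time = 72, 2·y_labor + 1·y_oven time = 22.
Solving: y_labor = 9.5, y_oven time = 3.
Δz = y_labor·Δb = 9.5 × (-6) = -57, so new z* = 2302 − 57 = 2245.

2245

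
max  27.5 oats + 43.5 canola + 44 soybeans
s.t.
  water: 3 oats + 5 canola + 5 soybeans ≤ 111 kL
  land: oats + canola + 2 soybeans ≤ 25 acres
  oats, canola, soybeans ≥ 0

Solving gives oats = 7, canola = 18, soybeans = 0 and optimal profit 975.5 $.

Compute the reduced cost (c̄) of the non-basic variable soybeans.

At the optimum: water uses 111 of 111 (binding); land uses 25 of 25 (binding).
The binding rows give the dual system: 3·y_water + 1·y_land = 27.5 and 5·y_water + 1·y_land = 43.5.
→ y_water = 8 and y_land = 3.5.
Reduced cost of soybeans: c₃ − yᵀa₃ = 44 − (8·5 + 3.5·2) = 44 − 47 = -3.

-3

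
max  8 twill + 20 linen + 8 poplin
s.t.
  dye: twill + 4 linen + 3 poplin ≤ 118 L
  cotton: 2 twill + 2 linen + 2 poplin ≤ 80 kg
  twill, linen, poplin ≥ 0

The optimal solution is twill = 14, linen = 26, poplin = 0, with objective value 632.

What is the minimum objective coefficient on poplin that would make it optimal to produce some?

Check each constraint at x*: dye 118/118 (tight); cotton 80/80 (tight).
Dual feasibility on the basic columns requires 1·y_dye + 2·y_cotton = 8, 4·y_dye + 2·y_cotton = 20.
Solving: y_dye = 4, y_cotton = 2.
poplin enters the basis when its profit ≥ yᵀa₃ = 4·3 + 2·2 = 16.

16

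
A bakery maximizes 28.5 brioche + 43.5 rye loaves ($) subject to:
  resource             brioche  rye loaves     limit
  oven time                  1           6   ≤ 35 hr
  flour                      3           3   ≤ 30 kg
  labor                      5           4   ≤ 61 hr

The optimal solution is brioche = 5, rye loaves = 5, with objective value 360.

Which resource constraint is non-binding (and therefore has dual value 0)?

labor

oven time: 35/35 (binding)
flour: 30/30 (binding)
labor: 45/61 (slack 16)
By complementary slackness, a constraint with positive slack has shadow price 0 → labor.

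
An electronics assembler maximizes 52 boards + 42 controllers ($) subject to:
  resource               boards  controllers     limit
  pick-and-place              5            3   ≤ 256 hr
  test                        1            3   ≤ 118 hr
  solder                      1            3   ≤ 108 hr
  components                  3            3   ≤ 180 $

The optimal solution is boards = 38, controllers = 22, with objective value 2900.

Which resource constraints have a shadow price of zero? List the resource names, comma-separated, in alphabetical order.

pick-and-place: 256/256 (binding)
test: 104/118 (slack 14)
solder: 104/108 (slack 4)
components: 180/180 (binding)
By complementary slackness, a constraint with positive slack has shadow price 0 → solder, test.

solder, test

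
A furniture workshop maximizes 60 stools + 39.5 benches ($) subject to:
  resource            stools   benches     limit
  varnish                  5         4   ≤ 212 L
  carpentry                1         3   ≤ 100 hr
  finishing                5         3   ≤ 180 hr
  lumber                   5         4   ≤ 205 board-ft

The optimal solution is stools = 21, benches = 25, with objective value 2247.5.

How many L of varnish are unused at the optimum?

7

varnish used = 5·21 + 4·25 = 205; slack = 212 − 205 = 7.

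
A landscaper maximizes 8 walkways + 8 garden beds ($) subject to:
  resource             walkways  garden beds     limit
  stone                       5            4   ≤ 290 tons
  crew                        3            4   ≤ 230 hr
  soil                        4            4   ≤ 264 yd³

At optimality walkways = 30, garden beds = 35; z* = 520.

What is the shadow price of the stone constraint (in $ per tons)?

At the optimum: stone uses 290 of 290 (binding); crew uses 230 of 230 (binding); soil uses 260 of 264 (slack = 4).
Slack constraints have shadow price 0 (complementary slackness).
The binding rows give the dual system: 5·y_stone + 3·y_crew = 8 and 4·y_stone + 4·y_crew = 8.
Solving: y_stone = 1, y_crew = 1.
Shadow price of stone = 1.

1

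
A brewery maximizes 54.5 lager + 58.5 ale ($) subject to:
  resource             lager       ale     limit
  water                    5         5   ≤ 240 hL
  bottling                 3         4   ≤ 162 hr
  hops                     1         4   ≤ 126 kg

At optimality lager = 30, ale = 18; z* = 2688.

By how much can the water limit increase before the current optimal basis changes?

Binding constraints: water, bottling. The basis is B = [[5,5],[3,4]] with det 5.
Per unit increase in water, x* moves by d = (0.8, -0.6).
The basis stays optimal until ale reaches 0; allowable increase = 30 hL.

30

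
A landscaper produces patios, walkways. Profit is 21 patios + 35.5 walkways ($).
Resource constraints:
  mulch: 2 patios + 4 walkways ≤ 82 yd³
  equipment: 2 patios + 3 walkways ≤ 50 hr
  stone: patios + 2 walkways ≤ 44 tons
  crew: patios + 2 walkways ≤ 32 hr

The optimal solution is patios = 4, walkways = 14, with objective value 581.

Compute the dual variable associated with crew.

8

Check each constraint at x*: mulch 64/82 (slack 18); equipment 50/50 (tight); stone 32/44 (slack 12); crew 32/32 (tight).
Slack constraints have shadow price 0 (complementary slackness).
The binding rows give the dual system: 2·y_equipment + 1·y_crew = 21 and 3·y_equipment + 2·y_crew = 35.5.
Solving: y_equipment = 6.5, y_crew = 8.
Shadow price of crew = 8.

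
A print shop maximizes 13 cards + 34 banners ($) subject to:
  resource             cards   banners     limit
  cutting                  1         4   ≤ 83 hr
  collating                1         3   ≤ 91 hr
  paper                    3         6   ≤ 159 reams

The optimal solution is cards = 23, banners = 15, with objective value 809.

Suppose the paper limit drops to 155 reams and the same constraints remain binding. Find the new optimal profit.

797

Binding: cutting and paper. Non-binding: collating (23 unused).
By complementary slackness, y = 0 for the non-binding constraint.
The binding rows give the dual system: 1·y_cutting + 3·y_paper = 13 and 4·y_cutting + 6·y_paper = 34.
This yields shadow prices y_cutting = 4, y_paper = 3.
Δz = y_paper·Δb = 3 × (-4) = -12, so new z* = 809 − 12 = 797.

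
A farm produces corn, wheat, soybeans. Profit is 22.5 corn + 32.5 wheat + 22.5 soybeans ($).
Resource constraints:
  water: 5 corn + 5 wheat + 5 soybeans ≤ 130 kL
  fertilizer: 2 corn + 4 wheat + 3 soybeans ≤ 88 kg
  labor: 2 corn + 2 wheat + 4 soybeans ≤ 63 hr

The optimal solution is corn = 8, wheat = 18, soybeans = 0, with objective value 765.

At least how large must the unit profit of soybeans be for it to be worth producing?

Check each constraint at x*: water 130/130 (tight); fertilizer 88/88 (tight); labor 52/63 (slack 11).
Slack constraints have shadow price 0 (complementary slackness).
From A_Bᵀ y = c: 5·y_water + 2·y_fertilizer = 22.5; 5·y_water + 4·y_fertilizer = 32.5.
Solving: y_water = 2.5, y_fertilizer = 5.
soybeans enters the basis when its profit ≥ yᵀa₃ = 2.5·5 + 5·3 = 27.5.

27.5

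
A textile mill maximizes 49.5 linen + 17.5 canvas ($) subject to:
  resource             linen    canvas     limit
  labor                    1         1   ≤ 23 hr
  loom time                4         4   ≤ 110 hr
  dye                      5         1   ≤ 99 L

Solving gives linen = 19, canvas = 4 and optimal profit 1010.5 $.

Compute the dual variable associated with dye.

8

Binding: labor and dye. Non-binding: loom time (18 unused).
Slack constraints have shadow price 0 (complementary slackness).
The binding rows give the dual system: 1·y_labor + 5·y_dye = 49.5 and 1·y_labor + 1·y_dye = 17.5.
This yields shadow prices y_labor = 9.5, y_dye = 8.
Shadow price of dye = 8.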